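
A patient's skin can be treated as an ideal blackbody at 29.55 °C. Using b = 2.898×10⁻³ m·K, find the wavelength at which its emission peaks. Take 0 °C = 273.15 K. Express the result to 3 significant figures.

T = 29.55 °C + 273.15 = 302.70 K.
Wien's displacement law: λ_max = b/T = (2.898×10⁻³ m·K)/(302.70 K) = 9.574×10⁻⁶ m.
That is 9.57 μm, in the infrared range.

λ_max ≈ 9.57 μm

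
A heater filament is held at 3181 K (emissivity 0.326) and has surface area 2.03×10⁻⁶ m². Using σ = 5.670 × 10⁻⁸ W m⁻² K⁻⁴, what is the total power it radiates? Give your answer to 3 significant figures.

Area A = 2.03×10⁻⁶ m².
P = εσAT⁴ = 0.326 × 5.670×10⁻⁸ × 2.03×10⁻⁶ × (3181)⁴ = 3.84 W.

P ≈ 3.84 W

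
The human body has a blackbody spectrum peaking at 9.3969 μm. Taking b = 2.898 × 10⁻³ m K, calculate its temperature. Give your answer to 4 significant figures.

T ≈ 308.4 K

Wien's law gives T = b/λ_max = (2.898×10⁻³ m·K)/(9.3969×10⁻⁶ m) = 308.4 K.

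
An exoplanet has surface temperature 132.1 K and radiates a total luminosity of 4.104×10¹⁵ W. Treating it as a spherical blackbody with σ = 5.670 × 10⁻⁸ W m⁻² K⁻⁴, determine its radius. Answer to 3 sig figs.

L = 4πR²σT⁴ ⇒ R = √(L/(4πσT⁴)).
σT⁴ = 17.2661 W/m², so R = √(4.104×10¹⁵/(4π×17.2661)) = 4.35×10⁶ m.

R ≈ 4.35×10⁶ m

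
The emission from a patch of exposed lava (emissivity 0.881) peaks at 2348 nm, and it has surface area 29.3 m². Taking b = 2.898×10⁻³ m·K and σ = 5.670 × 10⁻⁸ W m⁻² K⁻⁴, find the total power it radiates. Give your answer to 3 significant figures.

Wien's law: T = b/λ_max = 2.898×10⁻³/2.348×10⁻⁶ = 1234.24 K.
Area A = 29.3 m².
Then P = εσAT⁴ = 0.881×5.670×10⁻⁸×29.3×(1234.24)⁴ = 3.40×10⁶ W.

P ≈ 3.40×10⁶ W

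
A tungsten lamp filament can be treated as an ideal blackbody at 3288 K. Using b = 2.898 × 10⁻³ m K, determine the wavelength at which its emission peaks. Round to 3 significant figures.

λ_max ≈ 881 nm

Wien's displacement law: λ_max = b/T = (2.898×10⁻³ m·K)/(3288 K) = 8.814×10⁻⁷ m.
That is 881 nm, in the infrared range.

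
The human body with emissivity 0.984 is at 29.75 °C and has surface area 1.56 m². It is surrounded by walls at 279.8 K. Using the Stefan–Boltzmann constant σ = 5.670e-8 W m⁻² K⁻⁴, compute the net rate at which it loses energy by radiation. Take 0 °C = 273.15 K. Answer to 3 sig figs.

Net loss ≈ 199 W

T = 29.75 °C + 273.15 = 302.90 K.
Area A = 1.56 m².
Net radiated power P_net = εσA(T⁴ − T₀⁴) = 0.984×5.670×10⁻⁸×1.56×(302.90⁴ − 279.8⁴).
T⁴ − T₀⁴ = 8.41777×10⁹ − 6.12902×10⁹ = 2.28875×10⁹ K⁴, so P_net = 199 W.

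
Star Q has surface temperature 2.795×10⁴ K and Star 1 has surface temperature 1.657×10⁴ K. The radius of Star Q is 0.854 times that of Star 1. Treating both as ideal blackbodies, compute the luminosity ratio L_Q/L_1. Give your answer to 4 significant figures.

L_Q/L_1 ≈ 5.904

L ∝ R²T⁴, so L_Q/L_1 = (R_Q/R_1)²(T_Q/T_1)⁴ = (0.854)² × (2.795×10⁴/1.657×10⁴)⁴ = 0.729316 × 8.09538 = 5.904.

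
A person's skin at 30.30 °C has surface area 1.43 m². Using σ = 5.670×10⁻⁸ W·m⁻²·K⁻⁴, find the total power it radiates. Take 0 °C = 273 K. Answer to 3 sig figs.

P ≈ 686 W

T = 30.30 °C + 273 = 303.30 K.
Area A = 1.43 m².
P = σAT⁴ = 5.670×10⁻⁸ × 1.43 × (303.30)⁴ = 686 W.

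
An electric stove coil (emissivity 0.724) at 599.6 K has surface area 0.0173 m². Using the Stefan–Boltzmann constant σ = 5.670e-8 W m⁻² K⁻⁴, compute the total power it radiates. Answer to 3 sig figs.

P ≈ 91.8 W

Area A = 0.0173 m².
P = εσAT⁴ = 0.724 × 5.670×10⁻⁸ × 0.0173 × (599.6)⁴ = 91.8 W.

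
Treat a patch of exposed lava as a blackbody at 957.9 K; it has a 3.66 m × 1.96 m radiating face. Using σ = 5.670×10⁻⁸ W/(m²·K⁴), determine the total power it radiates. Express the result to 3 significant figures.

Area A = 3.66 × 1.96 = 7.1736 m².
P = σAT⁴ = 5.670×10⁻⁸ × 7.1736 × (957.9)⁴ = 3.42×10⁵ W.

P ≈ 3.42×10⁵ W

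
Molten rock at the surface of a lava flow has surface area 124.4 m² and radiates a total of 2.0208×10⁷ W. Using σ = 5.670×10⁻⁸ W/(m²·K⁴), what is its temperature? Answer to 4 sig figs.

T ≈ 1301 K

Area A = 124.4 m².
P = σAT⁴ ⇒ T = (P/(σA))^(1/4) = (2.0208×10⁷/(5.670×10⁻⁸×124.4))^(1/4) = 1301 K.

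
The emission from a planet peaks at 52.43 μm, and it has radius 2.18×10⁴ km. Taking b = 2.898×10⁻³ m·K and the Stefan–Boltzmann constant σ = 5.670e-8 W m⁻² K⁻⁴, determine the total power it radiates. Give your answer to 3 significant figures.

Wien's law: T = b/λ_max = 2.898×10⁻³/5.243×10⁻⁵ = 55.2737 K.
Surface area A = 4πR² = 4π(2.18×10⁷ m)² = 5.97204×10¹⁵ m².
Then P = σAT⁴ = 5.670×10⁻⁸×5.97204×10¹⁵×(55.2737)⁴ = 3.16×10¹⁵ W.

P ≈ 3.16×10¹⁵ W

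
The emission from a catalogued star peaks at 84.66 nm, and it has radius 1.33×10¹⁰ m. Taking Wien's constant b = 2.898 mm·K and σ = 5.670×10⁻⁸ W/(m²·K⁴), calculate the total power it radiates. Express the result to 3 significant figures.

P ≈ 1.73×10³² W

Wien's law: T = b/λ_max = 2.898×10⁻³/8.466×10⁻⁸ = 34231.0 K.
Surface area A = 4πR² = 4π(1.33×10¹⁰ m)² = 2.22287×10²¹ m².
Then P = σAT⁴ = 5.670×10⁻⁸×2.22287×10²¹×(34231.0)⁴ = 1.73×10³² W.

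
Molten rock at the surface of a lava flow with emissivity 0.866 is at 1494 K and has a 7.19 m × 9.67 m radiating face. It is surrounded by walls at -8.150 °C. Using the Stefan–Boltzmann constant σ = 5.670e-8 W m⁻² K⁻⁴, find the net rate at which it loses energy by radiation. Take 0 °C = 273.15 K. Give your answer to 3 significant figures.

Surroundings: T = -8.150 °C + 273.15 = 265.000 K.
Area A = 7.19 × 9.67 = 69.5273 m².
Net radiated power P_net = εσA(T⁴ − T₀⁴) = 0.866×5.670×10⁻⁸×69.5273×(1494⁴ − 265.000⁴).
T⁴ − T₀⁴ = 4.98198×10¹² − 4.93155×10⁹ = 4.97705×10¹² K⁴, so P_net = 1.70×10⁷ W.

Net loss ≈ 1.70×10⁷ W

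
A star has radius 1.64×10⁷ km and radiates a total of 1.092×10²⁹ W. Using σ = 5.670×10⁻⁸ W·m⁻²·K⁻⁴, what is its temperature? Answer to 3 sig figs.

T ≈ 4.89×10³ K

Surface area A = 4πR² = 4π(1.64×10¹⁰ m)² = 3.37985×10²¹ m².
P = σAT⁴ ⇒ T = (P/(σA))^(1/4) = (1.092×10²⁹/(5.670×10⁻⁸×3.37985×10²¹))^(1/4) = 4.89×10³ K.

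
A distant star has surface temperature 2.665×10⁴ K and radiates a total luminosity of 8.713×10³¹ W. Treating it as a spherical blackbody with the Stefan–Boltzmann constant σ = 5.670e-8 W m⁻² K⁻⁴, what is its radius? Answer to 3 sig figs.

R ≈ 1.56×10¹⁰ m

L = 4πR²σT⁴ ⇒ R = √(L/(4πσT⁴)).
σT⁴ = 2.86004×10¹⁰ W/m², so R = √(8.713×10³¹/(4π×2.86004×10¹⁰)) = 1.56×10¹⁰ m.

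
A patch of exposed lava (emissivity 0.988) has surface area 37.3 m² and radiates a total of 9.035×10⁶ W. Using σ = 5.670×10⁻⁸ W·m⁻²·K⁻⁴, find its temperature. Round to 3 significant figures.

T ≈ 1.44×10³ K

Area A = 37.3 m².
P = εσAT⁴ ⇒ T = (P/(εσA))^(1/4) = (9.035×10⁶/(0.988×5.670×10⁻⁸×37.3))^(1/4) = 1.44×10³ K.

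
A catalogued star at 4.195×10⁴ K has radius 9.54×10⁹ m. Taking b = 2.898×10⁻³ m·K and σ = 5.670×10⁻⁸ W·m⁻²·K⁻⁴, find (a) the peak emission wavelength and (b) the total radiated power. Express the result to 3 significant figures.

(a) λ_max = b/T = 2.898×10⁻³/4.195×10⁴ = 6.908×10⁻⁸ m = 69.1 nm.
Surface area A = 4πR² = 4π(9.54×10⁹ m)² = 1.14369×10²¹ m².
(b) P = σAT⁴ = 5.670×10⁻⁸×1.14369×10²¹×(4.195×10⁴)⁴ = 2.01×10³² W.

λ_max ≈ 69.1 nm; P ≈ 2.01×10³² W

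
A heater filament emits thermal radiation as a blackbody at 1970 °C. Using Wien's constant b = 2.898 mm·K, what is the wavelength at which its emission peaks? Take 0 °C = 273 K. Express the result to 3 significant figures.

T = 1970 °C + 273 = 2243 K.
Wien's displacement law: λ_max = b/T = (2.898×10⁻³ m·K)/(2243 K) = 1.292×10⁻⁶ m.
That is 1.29 μm, in the infrared range.

λ_max ≈ 1.29 μm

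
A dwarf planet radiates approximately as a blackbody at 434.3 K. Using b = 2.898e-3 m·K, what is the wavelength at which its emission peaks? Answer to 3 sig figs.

Wien's displacement law: λ_max = b/T = (2.898×10⁻³ m·K)/(434.3 K) = 6.673×10⁻⁶ m.
That is 6.67 μm, in the infrared range.

λ_max ≈ 6.67 μm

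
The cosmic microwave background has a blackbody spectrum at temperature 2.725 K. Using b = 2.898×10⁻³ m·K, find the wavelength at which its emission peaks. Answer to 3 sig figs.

Wien's displacement law: λ_max = b/T = (2.898×10⁻³ m·K)/(2.725 K) = 1.063×10⁻³ m.
That is 1.06 mm, in the microwave range.

λ_max ≈ 1.06 mm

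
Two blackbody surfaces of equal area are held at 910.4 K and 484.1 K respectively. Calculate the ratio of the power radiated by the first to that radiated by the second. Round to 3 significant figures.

P₁/P₂ ≈ 12.5

With equal areas, P₁/P₂ = (T₁/T₂)⁴ = (910.4/484.1)⁴ = 12.5.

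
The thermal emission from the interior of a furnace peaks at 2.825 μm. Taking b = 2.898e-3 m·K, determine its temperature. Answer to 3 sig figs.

T ≈ 1.03×10³ K

Wien's law gives T = b/λ_max = (2.898×10⁻³ m·K)/(2.825×10⁻⁶ m) = 1.03×10³ K.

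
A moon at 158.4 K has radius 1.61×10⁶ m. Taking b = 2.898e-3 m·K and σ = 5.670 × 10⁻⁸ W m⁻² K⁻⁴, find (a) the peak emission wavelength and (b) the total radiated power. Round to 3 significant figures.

λ_max ≈ 18.3 μm; P ≈ 1.16×10¹⁵ W

(a) λ_max = b/T = 2.898×10⁻³/158.4 = 1.830×10⁻⁵ m = 18.3 μm.
Surface area A = 4πR² = 4π(1.61×10⁶ m)² = 3.25733×10¹³ m².
(b) P = σAT⁴ = 5.670×10⁻⁸×3.25733×10¹³×(158.4)⁴ = 1.16×10¹⁵ W.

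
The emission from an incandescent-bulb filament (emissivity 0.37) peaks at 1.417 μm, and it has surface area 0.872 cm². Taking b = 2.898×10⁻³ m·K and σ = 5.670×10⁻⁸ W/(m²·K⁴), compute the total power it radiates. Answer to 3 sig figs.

Wien's law: T = b/λ_max = 2.898×10⁻³/1.417×10⁻⁶ = 2045.17 K.
Area A = 0.872 cm² = 8.72×10⁻⁵ m².
Then P = εσAT⁴ = 0.37×5.670×10⁻⁸×8.72×10⁻⁵×(2045.17)⁴ = 32.0 W.

P ≈ 32.0 W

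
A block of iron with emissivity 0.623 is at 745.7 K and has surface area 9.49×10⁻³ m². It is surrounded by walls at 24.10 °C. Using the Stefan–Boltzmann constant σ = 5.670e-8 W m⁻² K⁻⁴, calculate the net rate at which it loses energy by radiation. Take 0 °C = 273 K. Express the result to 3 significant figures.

Net loss ≈ 101 W

Surroundings: T = 24.10 °C + 273 = 297.10 K.
Area A = 9.49×10⁻³ m².
Net radiated power P_net = εσA(T⁴ − T₀⁴) = 0.623×5.670×10⁻⁸×9.49×10⁻³×(745.7⁴ − 297.10⁴).
T⁴ − T₀⁴ = 3.09212×10¹¹ − 7.79131×10⁹ = 3.01421×10¹¹ K⁴, so P_net = 101 W.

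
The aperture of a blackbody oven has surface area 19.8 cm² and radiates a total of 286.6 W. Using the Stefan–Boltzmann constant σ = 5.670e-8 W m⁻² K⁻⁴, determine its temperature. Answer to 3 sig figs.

T ≈ 1.26×10³ K

Area A = 19.8 cm² = 1.98×10⁻³ m².
P = σAT⁴ ⇒ T = (P/(σA))^(1/4) = (286.6/(5.670×10⁻⁸×1.98×10⁻³))^(1/4) = 1.26×10³ K.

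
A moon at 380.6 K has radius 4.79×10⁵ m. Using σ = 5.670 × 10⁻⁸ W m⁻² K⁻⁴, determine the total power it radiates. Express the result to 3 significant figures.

Surface area A = 4πR² = 4π(4.79×10⁵ m)² = 2.88324×10¹² m².
P = σAT⁴ = 5.670×10⁻⁸ × 2.88324×10¹² × (380.6)⁴ = 3.43×10¹⁵ W.

P ≈ 3.43×10¹⁵ W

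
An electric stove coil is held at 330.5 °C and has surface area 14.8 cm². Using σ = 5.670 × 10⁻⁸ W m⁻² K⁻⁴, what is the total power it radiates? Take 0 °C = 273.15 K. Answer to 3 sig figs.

P ≈ 11.1 W

T = 330.5 °C + 273.15 = 603.65 K.
Area A = 14.8 cm² = 1.48×10⁻³ m².
P = σAT⁴ = 5.670×10⁻⁸ × 1.48×10⁻³ × (603.65)⁴ = 11.1 W.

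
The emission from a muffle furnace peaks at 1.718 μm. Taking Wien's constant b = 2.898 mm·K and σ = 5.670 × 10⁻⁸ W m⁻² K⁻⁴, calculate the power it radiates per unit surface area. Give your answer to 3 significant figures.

Wien's law: T = b/λ_max = 2.898×10⁻³/1.718×10⁻⁶ = 1686.85 K.
Then I = σT⁴ = 5.670×10⁻⁸×(1686.85)⁴ = 4.59×10⁵ W/m².

I ≈ 4.59×10⁵ W/m²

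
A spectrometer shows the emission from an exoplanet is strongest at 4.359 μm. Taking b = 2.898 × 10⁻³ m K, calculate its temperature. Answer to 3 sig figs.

Wien's law gives T = b/λ_max = (2.898×10⁻³ m·K)/(4.359×10⁻⁶ m) = 665 K.

T ≈ 665 K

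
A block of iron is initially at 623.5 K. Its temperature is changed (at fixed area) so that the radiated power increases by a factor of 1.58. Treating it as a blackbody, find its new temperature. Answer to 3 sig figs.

P ∝ T⁴, so T₂/T₁ = (P₂/P₁)^(1/4) = (1.58)^(1/4) = 1.12115.
T₂ = 623.5 × 1.12115 = 699 K.

T₂ ≈ 699 K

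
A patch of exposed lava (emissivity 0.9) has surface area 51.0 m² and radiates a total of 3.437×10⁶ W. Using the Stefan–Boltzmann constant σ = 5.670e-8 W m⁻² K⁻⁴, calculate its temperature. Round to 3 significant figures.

Area A = 51.0 m².
P = εσAT⁴ ⇒ T = (P/(εσA))^(1/4) = (3.437×10⁶/(0.9×5.670×10⁻⁸×51.0))^(1/4) = 1.07×10³ K.

T ≈ 1.07×10³ K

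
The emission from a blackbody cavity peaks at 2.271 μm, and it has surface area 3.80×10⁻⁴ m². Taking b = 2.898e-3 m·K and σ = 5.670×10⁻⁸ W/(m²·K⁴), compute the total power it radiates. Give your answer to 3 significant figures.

Wien's law: T = b/λ_max = 2.898×10⁻³/2.271×10⁻⁶ = 1276.09 K.
Area A = 3.80×10⁻⁴ m².
Then P = σAT⁴ = 5.670×10⁻⁸×3.80×10⁻⁴×(1276.09)⁴ = 57.1 W.

P ≈ 57.1 W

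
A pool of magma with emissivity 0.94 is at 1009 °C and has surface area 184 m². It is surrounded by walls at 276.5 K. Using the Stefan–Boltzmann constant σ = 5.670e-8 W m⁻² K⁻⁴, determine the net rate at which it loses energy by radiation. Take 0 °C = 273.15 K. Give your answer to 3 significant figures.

Net loss ≈ 2.64×10⁷ W

T = 1009 °C + 273.15 = 1282.15 K.
Area A = 184 m².
Net radiated power P_net = εσA(T⁴ − T₀⁴) = 0.94×5.670×10⁻⁸×184×(1282.15⁴ − 276.5⁴).
T⁴ − T₀⁴ = 2.70244×10¹² − 5.84495×10⁹ = 2.69660×10¹² K⁴, so P_net = 2.64×10⁷ W.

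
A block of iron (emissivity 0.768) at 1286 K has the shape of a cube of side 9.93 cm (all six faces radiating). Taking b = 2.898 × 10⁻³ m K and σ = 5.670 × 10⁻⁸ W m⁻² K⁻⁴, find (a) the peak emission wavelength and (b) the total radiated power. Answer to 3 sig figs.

λ_max ≈ 2.25 μm; P ≈ 7.05×10³ W

(a) λ_max = b/T = 2.898×10⁻³/1286 = 2.253×10⁻⁶ m = 2.25 μm.
Area A = 6s² = 6×(0.0993 m)² = 0.0591629 m².
(b) P = εσAT⁴ = 0.768×5.670×10⁻⁸×0.0591629×(1286)⁴ = 7.05×10³ W.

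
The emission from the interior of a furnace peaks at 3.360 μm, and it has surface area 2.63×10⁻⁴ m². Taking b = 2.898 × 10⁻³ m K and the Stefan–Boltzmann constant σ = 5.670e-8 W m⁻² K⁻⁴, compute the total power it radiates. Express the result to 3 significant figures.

Wien's law: T = b/λ_max = 2.898×10⁻³/3.360×10⁻⁶ = 862.500 K.
Area A = 2.63×10⁻⁴ m².
Then P = σAT⁴ = 5.670×10⁻⁸×2.63×10⁻⁴×(862.500)⁴ = 8.25 W.

P ≈ 8.25 W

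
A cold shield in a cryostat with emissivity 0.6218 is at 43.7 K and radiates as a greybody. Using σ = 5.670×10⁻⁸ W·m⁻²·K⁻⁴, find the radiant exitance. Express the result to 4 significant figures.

I ≈ 0.1286 W/m²

Stefan–Boltzmann: I = εσT⁴ = 0.6218 × 5.670×10⁻⁸ × (43.7)⁴ = 0.1286 W/m².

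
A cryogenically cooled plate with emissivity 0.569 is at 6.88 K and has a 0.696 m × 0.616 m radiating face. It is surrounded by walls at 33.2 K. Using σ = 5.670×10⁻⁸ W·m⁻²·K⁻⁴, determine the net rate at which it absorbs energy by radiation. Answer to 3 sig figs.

Net gain ≈ 0.0168 W

Area A = 0.696 × 0.616 = 0.428736 m².
Net radiated power P_net = εσA(T⁴ − T₀⁴) = 0.569×5.670×10⁻⁸×0.428736×(6.88⁴ − 33.2⁴).
T⁴ − T₀⁴ = 2240.55 − 1.21493×10⁶ = -1.21269×10⁶ K⁴, so P_net = -0.0168 W — negative, meaning a net gain of 0.0168 W.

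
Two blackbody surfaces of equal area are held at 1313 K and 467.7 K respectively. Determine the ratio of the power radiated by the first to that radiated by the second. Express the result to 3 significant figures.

With equal areas, P₁/P₂ = (T₁/T₂)⁴ = (1313/467.7)⁴ = 62.1.

P₁/P₂ ≈ 62.1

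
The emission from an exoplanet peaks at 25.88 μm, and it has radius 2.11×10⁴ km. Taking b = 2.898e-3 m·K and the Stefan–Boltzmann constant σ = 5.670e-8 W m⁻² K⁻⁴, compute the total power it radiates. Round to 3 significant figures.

Wien's law: T = b/λ_max = 2.898×10⁻³/2.588×10⁻⁵ = 111.978 K.
Surface area A = 4πR² = 4π(2.11×10⁷ m)² = 5.59467×10¹⁵ m².
Then P = σAT⁴ = 5.670×10⁻⁸×5.59467×10¹⁵×(111.978)⁴ = 4.99×10¹⁶ W.

P ≈ 4.99×10¹⁶ W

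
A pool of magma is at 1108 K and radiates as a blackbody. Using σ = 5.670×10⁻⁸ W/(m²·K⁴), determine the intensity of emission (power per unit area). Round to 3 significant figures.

I ≈ 8.55×10⁴ W/m²

Stefan–Boltzmann: I = σT⁴ = 5.670×10⁻⁸ × (1108)⁴ = 8.55×10⁴ W/m².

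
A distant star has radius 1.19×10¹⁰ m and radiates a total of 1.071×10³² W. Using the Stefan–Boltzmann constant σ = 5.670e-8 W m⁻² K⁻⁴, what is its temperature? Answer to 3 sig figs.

Surface area A = 4πR² = 4π(1.19×10¹⁰ m)² = 1.77952×10²¹ m².
P = σAT⁴ ⇒ T = (P/(σA))^(1/4) = (1.071×10³²/(5.670×10⁻⁸×1.77952×10²¹))^(1/4) = 3.21×10⁴ K.

T ≈ 3.21×10⁴ K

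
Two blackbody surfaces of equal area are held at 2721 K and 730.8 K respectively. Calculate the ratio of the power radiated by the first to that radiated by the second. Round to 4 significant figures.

With equal areas, P₁/P₂ = (T₁/T₂)⁴ = (2721/730.8)⁴ = 192.2.

P₁/P₂ ≈ 192.2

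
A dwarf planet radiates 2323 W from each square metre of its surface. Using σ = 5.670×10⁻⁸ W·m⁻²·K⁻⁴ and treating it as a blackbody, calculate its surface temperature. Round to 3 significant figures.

T ≈ 450 K

I = σT⁴, so T = (I/σ)^(1/4) = (2323/(5.670×10⁻⁸))^(1/4) = 450 K.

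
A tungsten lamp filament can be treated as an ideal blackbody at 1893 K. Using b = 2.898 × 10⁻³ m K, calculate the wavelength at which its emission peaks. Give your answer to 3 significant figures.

Wien's displacement law: λ_max = b/T = (2.898×10⁻³ m·K)/(1893 K) = 1.531×10⁻⁶ m.
That is 1.53×10³ nm, in the infrared range.

λ_max ≈ 1.53×10³ nm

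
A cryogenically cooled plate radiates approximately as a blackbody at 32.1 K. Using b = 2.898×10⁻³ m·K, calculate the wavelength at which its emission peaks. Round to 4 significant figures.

λ_max ≈ 90.28 μm

Wien's displacement law: λ_max = b/T = (2.898×10⁻³ m·K)/(32.1 K) = 9.0280×10⁻⁵ m.
That is 90.28 μm, in the infrared range.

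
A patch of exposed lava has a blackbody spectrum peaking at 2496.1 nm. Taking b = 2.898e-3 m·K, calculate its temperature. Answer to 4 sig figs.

T ≈ 1161 K

Wien's law gives T = b/λ_max = (2.898×10⁻³ m·K)/(2.4961×10⁻⁶ m) = 1161 K.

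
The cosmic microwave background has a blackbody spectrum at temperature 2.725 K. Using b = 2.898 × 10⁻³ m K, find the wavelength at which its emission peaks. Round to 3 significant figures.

λ_max ≈ 1.06×10⁻³ m

Wien's displacement law: λ_max = b/T = (2.898×10⁻³ m·K)/(2.725 K) = 1.063×10⁻³ m.
That is 1.06×10⁻³ m, in the microwave range.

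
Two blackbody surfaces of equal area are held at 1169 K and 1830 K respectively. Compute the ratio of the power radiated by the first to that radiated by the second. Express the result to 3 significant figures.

With equal areas, P₁/P₂ = (T₁/T₂)⁴ = (1169/1830)⁴ = 0.167.

P₁/P₂ ≈ 0.167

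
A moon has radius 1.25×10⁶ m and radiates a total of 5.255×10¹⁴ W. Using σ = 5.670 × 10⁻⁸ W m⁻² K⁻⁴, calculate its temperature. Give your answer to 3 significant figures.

Surface area A = 4πR² = 4π(1.25×10⁶ m)² = 1.96350×10¹³ m².
P = σAT⁴ ⇒ T = (P/(σA))^(1/4) = (5.255×10¹⁴/(5.670×10⁻⁸×1.96350×10¹³))^(1/4) = 147 K.

T ≈ 147 K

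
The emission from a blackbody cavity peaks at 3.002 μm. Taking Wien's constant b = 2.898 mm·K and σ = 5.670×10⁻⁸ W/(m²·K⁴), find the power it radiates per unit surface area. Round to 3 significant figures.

Wien's law: T = b/λ_max = 2.898×10⁻³/3.002×10⁻⁶ = 965.356 K.
Then I = σT⁴ = 5.670×10⁻⁸×(965.356)⁴ = 4.92×10⁴ W/m².

I ≈ 4.92×10⁴ W/m²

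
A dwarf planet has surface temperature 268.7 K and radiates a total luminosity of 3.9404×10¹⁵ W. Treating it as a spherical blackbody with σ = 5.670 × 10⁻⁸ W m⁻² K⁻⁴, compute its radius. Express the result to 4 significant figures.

L = 4πR²σT⁴ ⇒ R = √(L/(4πσT⁴)).
σT⁴ = 295.565 W/m², so R = √(3.9404×10¹⁵/(4π×295.565)) = 1.030×10⁶ m.

R ≈ 1.030×10⁶ m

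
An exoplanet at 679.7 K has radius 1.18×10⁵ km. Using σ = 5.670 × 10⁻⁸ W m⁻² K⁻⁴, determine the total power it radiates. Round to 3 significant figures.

Surface area A = 4πR² = 4π(1.18×10⁸ m)² = 1.74974×10¹⁷ m².
P = σAT⁴ = 5.670×10⁻⁸ × 1.74974×10¹⁷ × (679.7)⁴ = 2.12×10²¹ W.

P ≈ 2.12×10²¹ W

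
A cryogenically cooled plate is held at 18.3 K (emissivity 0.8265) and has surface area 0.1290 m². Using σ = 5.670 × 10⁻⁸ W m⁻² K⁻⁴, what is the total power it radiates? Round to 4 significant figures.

Area A = 0.1290 m².
P = εσAT⁴ = 0.8265 × 5.670×10⁻⁸ × 0.1290 × (18.3)⁴ = 6.780×10⁻⁴ W.

P ≈ 6.780×10⁻⁴ W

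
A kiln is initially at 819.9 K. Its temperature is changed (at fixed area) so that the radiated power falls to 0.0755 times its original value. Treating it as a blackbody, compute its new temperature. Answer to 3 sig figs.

T₂ ≈ 430 K

P ∝ T⁴, so T₂/T₁ = (P₂/P₁)^(1/4) = (0.0755)^(1/4) = 0.524188.
T₂ = 819.9 × 0.524188 = 430 K.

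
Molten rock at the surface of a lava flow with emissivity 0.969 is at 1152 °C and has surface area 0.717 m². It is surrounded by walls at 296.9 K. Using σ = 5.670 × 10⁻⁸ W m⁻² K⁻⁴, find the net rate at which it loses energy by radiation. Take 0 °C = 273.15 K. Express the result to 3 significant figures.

Net loss ≈ 1.62×10⁵ W

T = 1152 °C + 273.15 = 1425.15 K.
Area A = 0.717 m².
Net radiated power P_net = εσA(T⁴ − T₀⁴) = 0.969×5.670×10⁻⁸×0.717×(1425.15⁴ − 296.9⁴).
T⁴ − T₀⁴ = 4.12517×10¹² − 7.77035×10⁹ = 4.11740×10¹² K⁴, so P_net = 1.62×10⁵ W.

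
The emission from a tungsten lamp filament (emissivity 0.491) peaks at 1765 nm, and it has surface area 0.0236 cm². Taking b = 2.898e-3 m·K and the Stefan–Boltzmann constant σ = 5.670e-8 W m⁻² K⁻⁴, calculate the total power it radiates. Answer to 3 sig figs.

Wien's law: T = b/λ_max = 2.898×10⁻³/1.765×10⁻⁶ = 1641.93 K.
Area A = 0.0236 cm² = 2.36×10⁻⁶ m².
Then P = εσAT⁴ = 0.491×5.670×10⁻⁸×2.36×10⁻⁶×(1641.93)⁴ = 0.478 W.

P ≈ 0.478 W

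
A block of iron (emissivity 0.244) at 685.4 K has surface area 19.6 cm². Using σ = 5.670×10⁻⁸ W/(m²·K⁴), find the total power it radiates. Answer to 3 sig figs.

P ≈ 5.98 W

Area A = 19.6 cm² = 1.96×10⁻³ m².
P = εσAT⁴ = 0.244 × 5.670×10⁻⁸ × 1.96×10⁻³ × (685.4)⁴ = 5.98 W.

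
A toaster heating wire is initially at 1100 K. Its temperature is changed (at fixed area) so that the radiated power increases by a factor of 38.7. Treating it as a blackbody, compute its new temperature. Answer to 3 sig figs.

T₂ ≈ 2.74×10³ K

P ∝ T⁴, so T₂/T₁ = (P₂/P₁)^(1/4) = (38.7)^(1/4) = 2.49418.
T₂ = 1100 × 2.49418 = 2.74×10³ K.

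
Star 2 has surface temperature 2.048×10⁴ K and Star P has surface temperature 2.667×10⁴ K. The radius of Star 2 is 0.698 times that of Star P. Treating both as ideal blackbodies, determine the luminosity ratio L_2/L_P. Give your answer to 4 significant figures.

L ∝ R²T⁴, so L_2/L_P = (R_2/R_P)²(T_2/T_P)⁴ = (0.698)² × (2.048×10⁴/2.667×10⁴)⁴ = 0.487204 × 0.347718 = 0.1694.

L_2/L_P ≈ 0.1694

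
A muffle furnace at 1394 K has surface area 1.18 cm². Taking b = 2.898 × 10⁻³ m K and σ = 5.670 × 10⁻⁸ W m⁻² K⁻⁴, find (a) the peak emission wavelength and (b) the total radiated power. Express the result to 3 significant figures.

(a) λ_max = b/T = 2.898×10⁻³/1394 = 2.079×10⁻⁶ m = 2.08 μm.
Area A = 1.18 cm² = 1.18×10⁻⁴ m².
(b) P = σAT⁴ = 5.670×10⁻⁸×1.18×10⁻⁴×(1394)⁴ = 25.3 W.

λ_max ≈ 2.08 μm; P ≈ 25.3 W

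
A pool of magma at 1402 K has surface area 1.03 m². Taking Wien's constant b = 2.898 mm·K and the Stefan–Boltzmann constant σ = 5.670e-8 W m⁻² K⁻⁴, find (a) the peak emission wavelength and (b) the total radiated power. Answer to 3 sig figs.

(a) λ_max = b/T = 2.898×10⁻³/1402 = 2.067×10⁻⁶ m = 2.07×10³ nm.
Area A = 1.03 m².
(b) P = σAT⁴ = 5.670×10⁻⁸×1.03×(1402)⁴ = 2.26×10⁵ W.

λ_max ≈ 2.07×10³ nm; P ≈ 2.26×10⁵ W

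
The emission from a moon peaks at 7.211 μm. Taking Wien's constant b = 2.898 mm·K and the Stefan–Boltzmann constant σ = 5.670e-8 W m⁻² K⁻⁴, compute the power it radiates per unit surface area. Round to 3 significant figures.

Wien's law: T = b/λ_max = 2.898×10⁻³/7.211×10⁻⁶ = 401.886 K.
Then I = σT⁴ = 5.670×10⁻⁸×(401.886)⁴ = 1.48×10³ W/m².

I ≈ 1.48×10³ W/m²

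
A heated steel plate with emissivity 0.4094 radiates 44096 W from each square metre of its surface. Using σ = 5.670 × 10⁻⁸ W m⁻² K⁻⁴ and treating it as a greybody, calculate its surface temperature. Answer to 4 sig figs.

I = εσT⁴, so T = (I/εσ)^(1/4) = (44096/(0.4094×5.670×10⁻⁸))^(1/4) = 1174 K.

T ≈ 1174 K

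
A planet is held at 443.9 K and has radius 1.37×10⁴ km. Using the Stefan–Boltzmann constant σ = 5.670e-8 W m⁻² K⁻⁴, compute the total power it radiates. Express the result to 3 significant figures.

Surface area A = 4πR² = 4π(1.37×10⁷ m)² = 2.35858×10¹⁵ m².
P = σAT⁴ = 5.670×10⁻⁸ × 2.35858×10¹⁵ × (443.9)⁴ = 5.19×10¹⁸ W.

P ≈ 5.19×10¹⁸ W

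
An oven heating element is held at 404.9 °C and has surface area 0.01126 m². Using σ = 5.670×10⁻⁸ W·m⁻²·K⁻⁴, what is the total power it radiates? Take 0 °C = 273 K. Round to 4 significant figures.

T = 404.9 °C + 273 = 677.9 K.
Area A = 0.01126 m².
P = σAT⁴ = 5.670×10⁻⁸ × 0.01126 × (677.9)⁴ = 134.8 W.

P ≈ 134.8 W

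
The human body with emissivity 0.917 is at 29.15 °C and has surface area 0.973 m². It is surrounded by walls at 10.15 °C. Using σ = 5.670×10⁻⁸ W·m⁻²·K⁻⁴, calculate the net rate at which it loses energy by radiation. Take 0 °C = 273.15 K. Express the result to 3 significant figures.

Net loss ≈ 96.6 W

T = 29.15 °C + 273.15 = 302.30 K.
Surroundings: T = 10.15 °C + 273.15 = 283.30 K.
Area A = 0.973 m².
Net radiated power P_net = εσA(T⁴ − T₀⁴) = 0.917×5.670×10⁻⁸×0.973×(302.30⁴ − 283.30⁴).
T⁴ − T₀⁴ = 8.35127×10⁹ − 6.44149×10⁹ = 1.90978×10⁹ K⁴, so P_net = 96.6 W.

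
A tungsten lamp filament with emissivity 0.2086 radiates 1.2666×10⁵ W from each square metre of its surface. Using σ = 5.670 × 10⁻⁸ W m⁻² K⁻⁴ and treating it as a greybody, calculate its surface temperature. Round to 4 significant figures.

T ≈ 1809 K

I = εσT⁴, so T = (I/εσ)^(1/4) = (1.2666×10⁵/(0.2086×5.670×10⁻⁸))^(1/4) = 1809 K.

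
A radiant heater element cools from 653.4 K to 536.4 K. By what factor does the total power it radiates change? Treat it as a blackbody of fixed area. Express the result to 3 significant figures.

P ∝ T⁴, so P₂/P₁ = (T₂/T₁)⁴ = (536.4/653.4)⁴ = (0.820937)⁴ = 0.454.

P₂/P₁ ≈ 0.454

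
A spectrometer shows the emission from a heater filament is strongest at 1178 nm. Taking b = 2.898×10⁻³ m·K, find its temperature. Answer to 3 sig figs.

Wien's law gives T = b/λ_max = (2.898×10⁻³ m·K)/(1.178×10⁻⁶ m) = 2.46×10³ K.

T ≈ 2.46×10³ K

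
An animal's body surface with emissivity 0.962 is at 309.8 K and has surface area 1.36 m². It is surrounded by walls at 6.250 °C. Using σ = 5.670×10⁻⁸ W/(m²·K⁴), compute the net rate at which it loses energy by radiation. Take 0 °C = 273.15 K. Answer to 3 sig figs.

Surroundings: T = 6.250 °C + 273.15 = 279.400 K.
Area A = 1.36 m².
Net radiated power P_net = εσA(T⁴ − T₀⁴) = 0.962×5.670×10⁻⁸×1.36×(309.8⁴ − 279.400⁴).
T⁴ − T₀⁴ = 9.21140×10⁹ − 6.09404×10⁹ = 3.11736×10⁹ K⁴, so P_net = 231 W.

Net loss ≈ 231 W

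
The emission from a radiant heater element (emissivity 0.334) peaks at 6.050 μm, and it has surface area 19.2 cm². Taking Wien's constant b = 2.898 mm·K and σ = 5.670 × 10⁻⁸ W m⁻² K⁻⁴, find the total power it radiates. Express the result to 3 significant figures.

P ≈ 1.91 W

Wien's law: T = b/λ_max = 2.898×10⁻³/6.050×10⁻⁶ = 479.008 K.
Area A = 19.2 cm² = 1.92×10⁻³ m².
Then P = εσAT⁴ = 0.334×5.670×10⁻⁸×1.92×10⁻³×(479.008)⁴ = 1.91 W.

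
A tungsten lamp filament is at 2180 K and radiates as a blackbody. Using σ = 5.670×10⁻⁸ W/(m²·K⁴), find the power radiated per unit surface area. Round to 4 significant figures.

Stefan–Boltzmann: I = σT⁴ = 5.670×10⁻⁸ × (2180)⁴ = 1.281×10⁶ W/m².

I ≈ 1.281×10⁶ W/m²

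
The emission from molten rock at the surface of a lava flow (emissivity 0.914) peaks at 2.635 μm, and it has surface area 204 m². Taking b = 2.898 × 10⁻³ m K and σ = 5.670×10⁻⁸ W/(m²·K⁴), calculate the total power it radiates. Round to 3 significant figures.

P ≈ 1.55×10⁷ W

Wien's law: T = b/λ_max = 2.898×10⁻³/2.635×10⁻⁶ = 1099.81 K.
Area A = 204 m².
Then P = εσAT⁴ = 0.914×5.670×10⁻⁸×204×(1099.81)⁴ = 1.55×10⁷ W.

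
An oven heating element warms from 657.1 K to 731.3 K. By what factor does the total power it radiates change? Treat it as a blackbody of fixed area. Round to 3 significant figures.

P₂/P₁ ≈ 1.53

P ∝ T⁴, so P₂/P₁ = (T₂/T₁)⁴ = (731.3/657.1)⁴ = (1.11292)⁴ = 1.53.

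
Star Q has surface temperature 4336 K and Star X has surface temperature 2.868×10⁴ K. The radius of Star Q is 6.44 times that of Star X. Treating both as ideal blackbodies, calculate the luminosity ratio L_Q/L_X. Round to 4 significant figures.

L ∝ R²T⁴, so L_Q/L_X = (R_Q/R_X)²(T_Q/T_X)⁴ = (6.44)² × (4336/2.868×10⁴)⁴ = 41.4736 × 5.22445×10⁻⁴ = 0.02167.

L_Q/L_X ≈ 0.02167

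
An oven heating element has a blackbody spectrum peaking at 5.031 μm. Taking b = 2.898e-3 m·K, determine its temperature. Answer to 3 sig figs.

T ≈ 576 K

Wien's law gives T = b/λ_max = (2.898×10⁻³ m·K)/(5.031×10⁻⁶ m) = 576 K.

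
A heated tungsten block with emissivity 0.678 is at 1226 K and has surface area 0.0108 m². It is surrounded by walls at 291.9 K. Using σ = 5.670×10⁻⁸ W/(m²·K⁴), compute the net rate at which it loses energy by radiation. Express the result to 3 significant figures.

Net loss ≈ 935 W

Area A = 0.0108 m².
Net radiated power P_net = εσA(T⁴ − T₀⁴) = 0.678×5.670×10⁻⁸×0.0108×(1226⁴ − 291.9⁴).
T⁴ − T₀⁴ = 2.25924×10¹² − 7.26000×10⁹ = 2.25198×10¹² K⁴, so P_net = 935 W.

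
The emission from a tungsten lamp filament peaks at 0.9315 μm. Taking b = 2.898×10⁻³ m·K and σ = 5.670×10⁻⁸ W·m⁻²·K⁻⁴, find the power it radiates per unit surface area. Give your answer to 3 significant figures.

I ≈ 5.31×10⁶ W/m²

Wien's law: T = b/λ_max = 2.898×10⁻³/9.315×10⁻⁷ = 3111.11 K.
Then I = σT⁴ = 5.670×10⁻⁸×(3111.11)⁴ = 5.31×10⁶ W/m².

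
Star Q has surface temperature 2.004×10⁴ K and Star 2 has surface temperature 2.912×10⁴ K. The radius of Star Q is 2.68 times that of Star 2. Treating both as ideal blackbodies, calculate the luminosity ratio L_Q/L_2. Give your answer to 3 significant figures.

L ∝ R²T⁴, so L_Q/L_2 = (R_Q/R_2)²(T_Q/T_2)⁴ = (2.68)² × (2.004×10⁴/2.912×10⁴)⁴ = 7.1824 × 0.224298 = 1.61.

L_Q/L_2 ≈ 1.61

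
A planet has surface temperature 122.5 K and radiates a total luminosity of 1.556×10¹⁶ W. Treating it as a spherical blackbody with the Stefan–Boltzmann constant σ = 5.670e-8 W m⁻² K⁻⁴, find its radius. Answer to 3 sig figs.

L = 4πR²σT⁴ ⇒ R = √(L/(4πσT⁴)).
σT⁴ = 12.7681 W/m², so R = √(1.556×10¹⁶/(4π×12.7681)) = 9.85×10⁶ m.

R ≈ 9.85×10⁶ m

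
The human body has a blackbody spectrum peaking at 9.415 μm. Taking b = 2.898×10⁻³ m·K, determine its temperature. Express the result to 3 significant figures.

Wien's law gives T = b/λ_max = (2.898×10⁻³ m·K)/(9.415×10⁻⁶ m) = 308 K.

T ≈ 308 K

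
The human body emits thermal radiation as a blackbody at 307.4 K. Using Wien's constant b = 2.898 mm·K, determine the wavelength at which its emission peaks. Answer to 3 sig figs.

λ_max ≈ 9.43 μm

Wien's displacement law: λ_max = b/T = (2.898×10⁻³ m·K)/(307.4 K) = 9.427×10⁻⁶ m.
That is 9.43 μm, in the infrared range.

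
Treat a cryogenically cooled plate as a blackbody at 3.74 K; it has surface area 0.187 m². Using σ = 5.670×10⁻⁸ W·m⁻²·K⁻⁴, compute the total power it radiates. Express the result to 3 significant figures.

Area A = 0.187 m².
P = σAT⁴ = 5.670×10⁻⁸ × 0.187 × (3.74)⁴ = 2.07×10⁻⁶ W.

P ≈ 2.07×10⁻⁶ W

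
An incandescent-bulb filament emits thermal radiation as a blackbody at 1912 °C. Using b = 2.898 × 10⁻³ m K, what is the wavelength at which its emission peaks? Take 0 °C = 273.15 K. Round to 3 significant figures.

T = 1912 °C + 273.15 = 2185.15 K.
Wien's displacement law: λ_max = b/T = (2.898×10⁻³ m·K)/(2185.15 K) = 1.326×10⁻⁶ m.
That is 1.33 μm, in the infrared range.

λ_max ≈ 1.33 μm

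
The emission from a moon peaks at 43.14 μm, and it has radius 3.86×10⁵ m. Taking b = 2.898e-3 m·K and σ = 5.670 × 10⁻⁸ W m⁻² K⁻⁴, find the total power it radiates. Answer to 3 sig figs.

Wien's law: T = b/λ_max = 2.898×10⁻³/4.314×10⁻⁵ = 67.1766 K.
Surface area A = 4πR² = 4π(3.86×10⁵ m)² = 1.87234×10¹² m².
Then P = σAT⁴ = 5.670×10⁻⁸×1.87234×10¹²×(67.1766)⁴ = 2.16×10¹² W.

P ≈ 2.16×10¹² W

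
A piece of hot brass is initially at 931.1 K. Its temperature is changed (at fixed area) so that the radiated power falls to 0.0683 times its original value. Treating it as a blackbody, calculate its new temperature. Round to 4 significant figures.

T₂ ≈ 476.0 K

P ∝ T⁴, so T₂/T₁ = (P₂/P₁)^(1/4) = (0.0683)^(1/4) = 0.511217.
T₂ = 931.1 × 0.511217 = 476.0 K.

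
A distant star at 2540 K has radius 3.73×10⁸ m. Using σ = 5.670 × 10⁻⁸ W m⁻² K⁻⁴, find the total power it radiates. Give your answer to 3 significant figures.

Surface area A = 4πR² = 4π(3.73×10⁸ m)² = 1.74835×10¹⁸ m².
P = σAT⁴ = 5.670×10⁻⁸ × 1.74835×10¹⁸ × (2540)⁴ = 4.13×10²⁴ W.

P ≈ 4.13×10²⁴ W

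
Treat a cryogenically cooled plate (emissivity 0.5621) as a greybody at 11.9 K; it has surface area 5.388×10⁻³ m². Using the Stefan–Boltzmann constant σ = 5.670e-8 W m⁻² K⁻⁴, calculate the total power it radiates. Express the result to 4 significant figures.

P ≈ 3.444×10⁻⁶ W

Area A = 5.388×10⁻³ m².
P = εσAT⁴ = 0.5621 × 5.670×10⁻⁸ × 5.388×10⁻³ × (11.9)⁴ = 3.444×10⁻⁶ W.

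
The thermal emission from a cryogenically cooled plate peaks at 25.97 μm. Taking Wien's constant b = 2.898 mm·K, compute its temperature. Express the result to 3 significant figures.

Wien's law gives T = b/λ_max = (2.898×10⁻³ m·K)/(2.597×10⁻⁵ m) = 112 K.

T ≈ 112 K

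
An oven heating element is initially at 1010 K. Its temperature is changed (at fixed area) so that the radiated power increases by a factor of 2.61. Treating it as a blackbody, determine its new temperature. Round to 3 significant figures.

T₂ ≈ 1.28×10³ K

P ∝ T⁴, so T₂/T₁ = (P₂/P₁)^(1/4) = (2.61)^(1/4) = 1.27104.
T₂ = 1010 × 1.27104 = 1.28×10³ K.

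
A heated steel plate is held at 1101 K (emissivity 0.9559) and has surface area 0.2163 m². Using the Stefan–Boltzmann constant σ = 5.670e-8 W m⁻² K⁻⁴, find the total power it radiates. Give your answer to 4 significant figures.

Area A = 0.2163 m².
P = εσAT⁴ = 0.9559 × 5.670×10⁻⁸ × 0.2163 × (1101)⁴ = 1.723×10⁴ W.

P ≈ 1.723×10⁴ W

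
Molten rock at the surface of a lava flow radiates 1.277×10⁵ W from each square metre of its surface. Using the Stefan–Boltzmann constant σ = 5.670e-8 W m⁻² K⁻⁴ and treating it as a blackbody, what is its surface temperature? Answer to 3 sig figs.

I = σT⁴, so T = (I/σ)^(1/4) = (1.277×10⁵/(5.670×10⁻⁸))^(1/4) = 1.23×10³ K.

T ≈ 1.23×10³ K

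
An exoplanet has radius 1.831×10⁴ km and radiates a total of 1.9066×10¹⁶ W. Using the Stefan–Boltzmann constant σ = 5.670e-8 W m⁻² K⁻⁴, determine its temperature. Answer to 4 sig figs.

Surface area A = 4πR² = 4π(1.831×10⁷ m)² = 4.21295×10¹⁵ m².
P = σAT⁴ ⇒ T = (P/(σA))^(1/4) = (1.9066×10¹⁶/(5.670×10⁻⁸×4.21295×10¹⁵))^(1/4) = 94.52 K.

T ≈ 94.52 K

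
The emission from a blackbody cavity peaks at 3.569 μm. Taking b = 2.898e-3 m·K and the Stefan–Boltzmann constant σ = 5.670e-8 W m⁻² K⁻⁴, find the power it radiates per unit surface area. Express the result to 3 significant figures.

Wien's law: T = b/λ_max = 2.898×10⁻³/3.569×10⁻⁶ = 811.992 K.
Then I = σT⁴ = 5.670×10⁻⁸×(811.992)⁴ = 2.46×10⁴ W/m².

I ≈ 2.46×10⁴ W/m²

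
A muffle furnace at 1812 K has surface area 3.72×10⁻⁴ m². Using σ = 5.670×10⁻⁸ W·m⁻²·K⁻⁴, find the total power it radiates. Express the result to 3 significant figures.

P ≈ 227 W

Area A = 3.72×10⁻⁴ m².
P = σAT⁴ = 5.670×10⁻⁸ × 3.72×10⁻⁴ × (1812)⁴ = 227 W.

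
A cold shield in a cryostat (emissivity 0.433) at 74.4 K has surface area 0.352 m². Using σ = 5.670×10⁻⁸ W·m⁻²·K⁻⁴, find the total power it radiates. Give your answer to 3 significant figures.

P ≈ 0.265 W

Area A = 0.352 m².
P = εσAT⁴ = 0.433 × 5.670×10⁻⁸ × 0.352 × (74.4)⁴ = 0.265 W.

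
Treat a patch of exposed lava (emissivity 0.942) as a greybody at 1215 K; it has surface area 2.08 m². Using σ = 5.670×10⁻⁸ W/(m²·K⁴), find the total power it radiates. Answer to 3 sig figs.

P ≈ 2.42×10⁵ W

Area A = 2.08 m².
P = εσAT⁴ = 0.942 × 5.670×10⁻⁸ × 2.08 × (1215)⁴ = 2.42×10⁵ W.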